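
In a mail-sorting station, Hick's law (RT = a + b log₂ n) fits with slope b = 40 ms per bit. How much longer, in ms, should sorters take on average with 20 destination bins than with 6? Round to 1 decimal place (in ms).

69.5 ms

The intercept a cancels: ΔRT = b·(log₂ n₂ − log₂ n₁) = b·log₂(n₂/n₁).
log₂(20) − log₂(6) = 4.3219 − 2.5850 = 1.7370.
ΔRT = 40 × 1.7370 = 69.479 ms.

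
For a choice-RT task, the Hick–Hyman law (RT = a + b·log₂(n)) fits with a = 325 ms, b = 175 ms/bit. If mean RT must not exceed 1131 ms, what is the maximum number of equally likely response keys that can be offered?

24

Information budget: (1131 − 325)/175 = 4.6057 bits, so n ≤ 2^4.6057 = 24.348 → at most 24.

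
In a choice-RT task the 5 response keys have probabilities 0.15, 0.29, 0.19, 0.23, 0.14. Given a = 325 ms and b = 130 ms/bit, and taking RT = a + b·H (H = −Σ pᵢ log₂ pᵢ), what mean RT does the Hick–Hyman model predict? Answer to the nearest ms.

H = 0.15·log₂(1/0.15) + 0.29·log₂(1/0.29) + 0.19·log₂(1/0.19) + 0.23·log₂(1/0.23) + 0.14·log₂(1/0.14) = 2.2685 bits.
RT = 325 + 130 × 2.2685 = 619.90 ms.

620 ms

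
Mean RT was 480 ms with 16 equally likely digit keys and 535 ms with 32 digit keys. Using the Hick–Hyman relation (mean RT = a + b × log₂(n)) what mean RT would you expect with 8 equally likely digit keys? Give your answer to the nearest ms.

425 ms

RT is linear in log₂ n, so two points fix the line:
  b = (535 − 480) / (log₂ 32 − log₂ 16) = 55 / (5 − 4) = 55 ms/bit
  a = 480 − 55 × 4 = 260 ms
Then RT(8) = 260 + 55 × log₂ 8 = 260 + 55 × 3 ≈ 425.000 ms.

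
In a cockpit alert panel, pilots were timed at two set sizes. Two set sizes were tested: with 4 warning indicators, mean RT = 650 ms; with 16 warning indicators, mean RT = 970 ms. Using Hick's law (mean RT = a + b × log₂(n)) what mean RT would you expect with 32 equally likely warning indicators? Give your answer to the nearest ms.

1130 ms

RT is linear in log₂ n, so two points fix the line:
  b = (970 − 650) / (log₂ 16 − log₂ 4) = 320 / (4 − 2) = 160 ms/bit
  a = 650 − 160 × 2 = 330 ms
Then RT(32) = 330 + 160 × log₂ 32 = 330 + 160 × 5 ≈ 1130.000 ms.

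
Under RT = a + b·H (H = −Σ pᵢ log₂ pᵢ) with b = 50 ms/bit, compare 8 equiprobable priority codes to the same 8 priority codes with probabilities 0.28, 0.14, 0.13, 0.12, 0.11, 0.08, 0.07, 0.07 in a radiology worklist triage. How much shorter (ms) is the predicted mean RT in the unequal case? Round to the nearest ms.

Equiprobable entropy H₀ = log₂ 8 = 3.0000 bits.
Skewed entropy H = −Σ pᵢ log₂ pᵢ = 2.8399 bits.
ΔRT = b·(H₀ − H) = 50 × 0.1601 = 8.00 ms.

8 ms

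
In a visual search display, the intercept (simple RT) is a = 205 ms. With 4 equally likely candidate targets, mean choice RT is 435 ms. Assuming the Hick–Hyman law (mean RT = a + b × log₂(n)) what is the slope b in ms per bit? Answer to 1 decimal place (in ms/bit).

115.0 ms/bit

log₂(4) = 2 bits.
b = (RT − a)/log₂ n = (435 − 205) / 2 = 115.000 ms/bit.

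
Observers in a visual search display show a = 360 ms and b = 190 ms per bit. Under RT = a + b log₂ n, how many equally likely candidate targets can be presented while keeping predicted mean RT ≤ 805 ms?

Information budget: (805 − 360)/190 = 2.3421 bits, so n ≤ 2^2.3421 = 5.070 → at most 5.

5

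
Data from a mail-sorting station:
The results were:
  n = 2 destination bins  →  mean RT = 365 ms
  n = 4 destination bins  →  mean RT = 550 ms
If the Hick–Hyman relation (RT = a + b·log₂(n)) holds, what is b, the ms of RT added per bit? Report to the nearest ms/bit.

185 ms/bit

b = (RT₂ − RT₁)/(log₂ n₂ − log₂ n₁) = (550 − 365)/(2 − 1) = 185 ms/bit.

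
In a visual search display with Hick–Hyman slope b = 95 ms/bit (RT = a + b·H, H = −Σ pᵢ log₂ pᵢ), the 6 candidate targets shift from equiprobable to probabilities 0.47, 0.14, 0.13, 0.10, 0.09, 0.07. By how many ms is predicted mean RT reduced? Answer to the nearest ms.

36 ms

The RT saving is b·ΔH. Equiprobable H₀ = log₂(6) = 2.5850 bits; with the given probabilities H = 2.2051 bits.
b·(H₀ − H) = 95 × (2.5850 − 2.2051) = 36.09 ms.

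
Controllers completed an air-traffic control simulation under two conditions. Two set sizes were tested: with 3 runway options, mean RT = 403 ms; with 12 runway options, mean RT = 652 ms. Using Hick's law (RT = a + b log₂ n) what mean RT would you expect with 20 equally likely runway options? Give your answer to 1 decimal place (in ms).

Solve the two-equation system in a and b:
  b = (652 − 403) / (log₂ 12 − log₂ 3) = 249 / (3.5850 − 1.5850) = 124.500 ms/bit
  a = 403 − 124.500 × 1.5850 = 205.672 ms
Then RT(20) = 205.672 + 124.500 × log₂ 20 = 205.672 + 124.500 × 4.3219 ≈ 743.752 ms.

743.8 ms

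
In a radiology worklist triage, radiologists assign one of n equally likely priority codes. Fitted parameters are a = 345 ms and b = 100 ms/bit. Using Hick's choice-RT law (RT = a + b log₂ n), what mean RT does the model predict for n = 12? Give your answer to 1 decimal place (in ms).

log₂(12) = 3.5850 bits, so RT = 345 + 100 × 3.5850 ≈ 703.496 ms.

703.5 ms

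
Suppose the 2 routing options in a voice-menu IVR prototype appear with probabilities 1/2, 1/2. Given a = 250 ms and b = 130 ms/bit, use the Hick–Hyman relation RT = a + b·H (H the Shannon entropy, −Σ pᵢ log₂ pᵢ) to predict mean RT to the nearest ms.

Each term −pᵢ log₂ pᵢ: 0.5·1 + 0.5·1; summed, H = 1.000 bits.
Mean RT = a + bH = 250 + 130·1.000 = 380.00 ms.

380 ms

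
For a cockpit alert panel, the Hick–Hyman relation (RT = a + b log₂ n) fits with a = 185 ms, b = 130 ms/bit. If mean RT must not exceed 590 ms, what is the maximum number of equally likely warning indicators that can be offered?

Information budget: (590 − 185)/130 = 3.1154 bits, so n ≤ 2^3.1154 = 8.666 → at most 8.

8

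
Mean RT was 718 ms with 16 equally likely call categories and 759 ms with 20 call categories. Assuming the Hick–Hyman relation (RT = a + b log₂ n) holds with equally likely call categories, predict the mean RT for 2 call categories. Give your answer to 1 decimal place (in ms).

335.9 ms

RT is linear in log₂ n, so two points fix the line:
  b = (759 − 718) / (log₂ 20 − log₂ 16) = 41 / (4.3219 − 4) = 127.358 ms/bit
  a = 718 − 127.358 × 4 = 208.569 ms
Then RT(2) = 208.569 + 127.358 × log₂ 2 = 208.569 + 127.358 × 1 ≈ 335.927 ms.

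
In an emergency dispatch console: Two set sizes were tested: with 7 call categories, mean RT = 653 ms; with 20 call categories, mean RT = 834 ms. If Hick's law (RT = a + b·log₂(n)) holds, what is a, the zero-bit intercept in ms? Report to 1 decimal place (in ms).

b = (RT₂ − RT₁)/(log₂ n₂ − log₂ n₁) = (834 − 653)/(4.3219 − 2.8074) = 119.506 ms/bit.
Intercept: a = 653 − 119.506·log₂(7) = 317.505 ms.

317.5 ms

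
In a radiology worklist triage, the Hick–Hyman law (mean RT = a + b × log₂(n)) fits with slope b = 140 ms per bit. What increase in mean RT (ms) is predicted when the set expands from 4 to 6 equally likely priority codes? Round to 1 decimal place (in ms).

Only the slope matters, since a is common to both: ΔRT = b·log₂(n₂/n₁).
log₂(6) − log₂(4) = 2.5850 − 2 = 0.5850.
ΔRT = 140 × 0.5850 = 81.895 ms.

81.9 ms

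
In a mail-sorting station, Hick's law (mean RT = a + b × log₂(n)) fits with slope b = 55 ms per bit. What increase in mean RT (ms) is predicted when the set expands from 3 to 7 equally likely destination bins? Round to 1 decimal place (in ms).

67.2 ms

The intercept a cancels: ΔRT = b·(log₂ n₂ − log₂ n₁) = b·log₂(n₂/n₁).
log₂(7) − log₂(3) = 2.8074 − 1.5850 = 1.2224.
ΔRT = 55 × 1.2224 = 67.232 ms.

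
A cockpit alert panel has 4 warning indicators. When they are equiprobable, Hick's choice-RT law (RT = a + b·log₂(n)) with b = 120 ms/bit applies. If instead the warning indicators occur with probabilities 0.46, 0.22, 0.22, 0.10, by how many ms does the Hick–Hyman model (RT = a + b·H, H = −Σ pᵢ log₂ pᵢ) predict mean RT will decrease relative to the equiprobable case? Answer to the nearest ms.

23 ms

The RT saving is b·ΔH. Equiprobable H₀ = log₂(4) = 2.0000 bits; with the given probabilities H = 1.8087 bits.
b·(H₀ − H) = 120 × (2.0000 − 1.8087) = 22.96 ms.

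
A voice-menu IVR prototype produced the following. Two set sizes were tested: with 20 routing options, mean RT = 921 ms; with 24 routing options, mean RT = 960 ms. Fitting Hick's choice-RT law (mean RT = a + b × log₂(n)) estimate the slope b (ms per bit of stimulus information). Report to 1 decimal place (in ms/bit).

The slope on a log₂ axis is (960 − 921) / (4.5850 − 4.3219) = 148.270 ms/bit.

148.3 ms/bit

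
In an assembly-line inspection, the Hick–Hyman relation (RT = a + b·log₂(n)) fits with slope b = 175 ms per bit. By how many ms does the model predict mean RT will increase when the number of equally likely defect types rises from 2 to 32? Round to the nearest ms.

Only the slope matters, since a is common to both: ΔRT = b·log₂(n₂/n₁).
log₂(32) − log₂(2) = log₂(32/2) = log₂(16) = 4.
ΔRT = 175 × 4.0000 = 700.000 ms.

700 ms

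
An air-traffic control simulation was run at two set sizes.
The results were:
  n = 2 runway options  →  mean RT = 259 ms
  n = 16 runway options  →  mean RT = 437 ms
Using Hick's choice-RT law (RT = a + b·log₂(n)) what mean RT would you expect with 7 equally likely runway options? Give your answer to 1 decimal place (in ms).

366.2 ms

Solve the two-equation system in a and b:
  b = (437 − 259) / (log₂ 16 − log₂ 2) = 178 / (4 − 1) = 59.333 ms/bit
  a = 259 − 59.333 × 1 = 199.667 ms
Then RT(7) = 199.667 + 59.333 × log₂ 7 = 199.667 + 59.333 × 2.8074 ≈ 366.236 ms.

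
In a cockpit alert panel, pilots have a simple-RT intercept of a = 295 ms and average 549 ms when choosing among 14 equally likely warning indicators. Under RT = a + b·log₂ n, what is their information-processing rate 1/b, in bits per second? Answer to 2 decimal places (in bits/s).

14.99 bits/s

Choice component = 549 − 295 = 254 ms over log₂(14) = 3.8074 bits.
b = 254 / 3.8074 = 66.713 ms/bit, so 1/b = 14.990 bits/s.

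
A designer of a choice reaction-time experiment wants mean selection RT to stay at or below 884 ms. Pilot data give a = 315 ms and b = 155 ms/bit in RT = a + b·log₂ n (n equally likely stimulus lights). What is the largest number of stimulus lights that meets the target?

Information budget: (884 − 315)/155 = 3.6710 bits, so n ≤ 2^3.6710 = 12.737 → at most 12.

12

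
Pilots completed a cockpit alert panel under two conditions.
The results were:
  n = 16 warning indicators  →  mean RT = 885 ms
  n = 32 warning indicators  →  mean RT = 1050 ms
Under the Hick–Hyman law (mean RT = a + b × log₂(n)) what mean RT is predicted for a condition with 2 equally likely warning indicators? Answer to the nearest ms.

Solve the two-equation system in a and b:
  b = (1050 − 885) / (log₂ 32 − log₂ 16) = 165 / (5 − 4) = 165 ms/bit
  a = 885 − 165 × 4 = 225 ms
Then RT(2) = 225 + 165 × log₂ 2 = 225 + 165 × 1 ≈ 390.000 ms.

390 ms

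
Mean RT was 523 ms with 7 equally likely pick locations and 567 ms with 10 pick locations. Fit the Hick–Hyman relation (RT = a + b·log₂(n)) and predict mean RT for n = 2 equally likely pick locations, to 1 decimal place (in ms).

368.5 ms

With log₂ n on the abscissa the relation is linear; from the two conditions:
  b = (567 − 523) / (log₂ 10 − log₂ 7) = 44 / (3.3219 − 2.8074) = 85.508 ms/bit
  a = 523 − 85.508 × 2.8074 = 282.949 ms
Then RT(2) = 282.949 + 85.508 × log₂ 2 = 282.949 + 85.508 × 1 ≈ 368.457 ms.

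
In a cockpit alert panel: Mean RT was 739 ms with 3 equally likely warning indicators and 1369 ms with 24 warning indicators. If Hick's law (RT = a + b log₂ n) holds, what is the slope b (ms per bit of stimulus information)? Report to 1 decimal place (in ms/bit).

210.0 ms/bit

The slope on a log₂ axis is (1369 − 739) / (4.5850 − 1.5850) = 210.000 ms/bit.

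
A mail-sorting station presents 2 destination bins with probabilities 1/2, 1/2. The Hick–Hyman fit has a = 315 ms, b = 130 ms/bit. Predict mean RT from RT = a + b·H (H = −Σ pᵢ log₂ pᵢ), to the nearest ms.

445 ms

H = −Σ pᵢ log₂ pᵢ = 0.5·1 + 0.5·1 = 1.000 bits.
RT = 315 + 130 × 1.000 = 445.00 ms.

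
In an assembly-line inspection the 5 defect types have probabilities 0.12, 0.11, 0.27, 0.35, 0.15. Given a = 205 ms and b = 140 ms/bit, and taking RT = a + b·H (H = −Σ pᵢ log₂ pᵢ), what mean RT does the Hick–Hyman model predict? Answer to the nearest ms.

Entropy contributions −pᵢ log₂ pᵢ: 0.3671, 0.3503, 0.5100, 0.5301, 0.4105; sum H = 2.1680 bits.
RT = a + bH = 205 + 140·2.1680 = 508.52 ms.

509 ms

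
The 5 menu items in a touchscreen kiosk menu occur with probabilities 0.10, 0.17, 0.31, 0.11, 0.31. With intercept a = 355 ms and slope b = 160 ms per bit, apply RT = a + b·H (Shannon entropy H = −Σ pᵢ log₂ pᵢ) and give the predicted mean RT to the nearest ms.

701 ms

H = 0.10·log₂(1/0.10) + 0.17·log₂(1/0.17) + 0.31·log₂(1/0.31) + 0.11·log₂(1/0.11) + 0.31·log₂(1/0.31) = 2.1647 bits.
RT = 355 + 160 × 2.1647 = 701.34 ms.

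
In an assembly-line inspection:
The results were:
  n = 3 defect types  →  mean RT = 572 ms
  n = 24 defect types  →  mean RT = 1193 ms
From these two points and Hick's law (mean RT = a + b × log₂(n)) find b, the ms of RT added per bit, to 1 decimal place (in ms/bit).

b = (RT₂ − RT₁)/(log₂ n₂ − log₂ n₁) = (1193 − 572)/(4.5850 − 1.5850) = 207.000 ms/bit.

207.0 ms/bit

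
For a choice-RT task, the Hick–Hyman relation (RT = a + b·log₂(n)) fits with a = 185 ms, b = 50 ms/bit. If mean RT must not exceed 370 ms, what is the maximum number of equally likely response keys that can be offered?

50·log₂ n ≤ 370 − 185 = 185, giving log₂ n ≤ 3.7000 and n ≤ 12.996. The largest whole number is 12.

12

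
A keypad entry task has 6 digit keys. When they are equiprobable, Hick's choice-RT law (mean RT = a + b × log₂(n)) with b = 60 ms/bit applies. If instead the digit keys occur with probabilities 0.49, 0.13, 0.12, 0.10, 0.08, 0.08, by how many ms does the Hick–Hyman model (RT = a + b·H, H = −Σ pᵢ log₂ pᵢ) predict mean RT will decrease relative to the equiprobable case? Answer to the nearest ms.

25 ms

Equiprobable entropy H₀ = log₂ 6 = 2.5850 bits.
Skewed entropy H = −Σ pᵢ log₂ pᵢ = 2.1692 bits.
ΔRT = b·(H₀ − H) = 60 × 0.4158 = 24.95 ms.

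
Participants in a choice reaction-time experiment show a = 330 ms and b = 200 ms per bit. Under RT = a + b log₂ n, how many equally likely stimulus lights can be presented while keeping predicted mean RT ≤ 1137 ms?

16

Set 330 + 200·log₂ n ≤ 1137 → log₂ n ≤ (1137 − 330)/200 = 4.0350.
So n ≤ 2^4.0350 = 16.393; the largest integer n is 16.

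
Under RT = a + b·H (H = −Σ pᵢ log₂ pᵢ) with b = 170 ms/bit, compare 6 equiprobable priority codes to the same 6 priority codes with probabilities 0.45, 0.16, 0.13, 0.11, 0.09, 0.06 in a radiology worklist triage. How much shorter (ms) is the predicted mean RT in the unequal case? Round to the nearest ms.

Equiprobable entropy H₀ = log₂ 6 = 2.5850 bits.
Skewed entropy H = −Σ pᵢ log₂ pᵢ = 2.2305 bits.
ΔRT = b·(H₀ − H) = 170 × 0.3544 = 60.25 ms.

60 ms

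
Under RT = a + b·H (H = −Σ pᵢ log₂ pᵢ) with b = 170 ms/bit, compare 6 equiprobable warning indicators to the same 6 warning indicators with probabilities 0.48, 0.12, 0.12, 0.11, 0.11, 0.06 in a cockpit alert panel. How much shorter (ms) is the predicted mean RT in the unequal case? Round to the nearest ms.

Equiprobable entropy H₀ = log₂ 6 = 2.5850 bits.
Skewed entropy H = −Σ pᵢ log₂ pᵢ = 2.1865 bits.
ΔRT = b·(H₀ − H) = 170 × 0.3985 = 67.74 ms.

68 ms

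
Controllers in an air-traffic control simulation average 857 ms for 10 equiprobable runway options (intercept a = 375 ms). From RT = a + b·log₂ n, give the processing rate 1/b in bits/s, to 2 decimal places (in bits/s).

b = (857 − 375)/log₂ 10 = 482/3.3219 = 145.096 ms per bit = 0.14510 s/bit; the reciprocal is 6.892 bits/s.

6.89 bits/s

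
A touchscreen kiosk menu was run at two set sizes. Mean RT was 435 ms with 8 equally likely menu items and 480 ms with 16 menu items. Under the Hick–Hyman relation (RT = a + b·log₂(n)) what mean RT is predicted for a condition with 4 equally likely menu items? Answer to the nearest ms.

RT is linear in log₂ n, so two points fix the line:
  b = (480 − 435) / (log₂ 16 − log₂ 8) = 45 / (4 − 3) = 45 ms/bit
  a = 435 − 45 × 3 = 300 ms
Then RT(4) = 300 + 45 × log₂ 4 = 300 + 45 × 2 ≈ 390.000 ms.

390 ms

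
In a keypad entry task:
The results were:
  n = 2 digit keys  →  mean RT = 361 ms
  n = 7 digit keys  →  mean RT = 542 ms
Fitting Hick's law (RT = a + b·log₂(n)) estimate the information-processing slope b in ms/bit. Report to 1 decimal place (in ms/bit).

100.1 ms/bit

The slope on a log₂ axis is (542 − 361) / (2.8074 − 1) = 100.146 ms/bit.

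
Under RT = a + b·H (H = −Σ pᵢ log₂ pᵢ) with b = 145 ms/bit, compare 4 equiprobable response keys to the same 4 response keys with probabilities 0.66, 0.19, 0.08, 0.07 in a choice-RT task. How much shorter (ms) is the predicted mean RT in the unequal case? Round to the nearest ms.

85 ms

Equiprobable entropy H₀ = log₂ 4 = 2.0000 bits.
Skewed entropy H = −Σ pᵢ log₂ pᵢ = 1.4109 bits.
ΔRT = b·(H₀ − H) = 145 × 0.5891 = 85.41 ms.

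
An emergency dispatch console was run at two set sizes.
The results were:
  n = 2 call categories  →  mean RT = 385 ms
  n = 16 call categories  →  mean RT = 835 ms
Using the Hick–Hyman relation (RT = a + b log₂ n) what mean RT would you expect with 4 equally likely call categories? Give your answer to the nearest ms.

535 ms

With log₂ n on the abscissa the relation is linear; from the two conditions:
  b = (835 − 385) / (log₂ 16 − log₂ 2) = 450 / (4 − 1) = 150 ms/bit
  a = 385 − 150 × 1 = 235 ms
Then RT(4) = 235 + 150 × log₂ 4 = 235 + 150 × 2 ≈ 535.000 ms.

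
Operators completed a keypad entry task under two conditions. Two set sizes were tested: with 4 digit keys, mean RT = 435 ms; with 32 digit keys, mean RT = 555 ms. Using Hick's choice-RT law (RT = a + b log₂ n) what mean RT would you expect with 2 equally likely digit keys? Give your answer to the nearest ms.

395 ms

With log₂ n on the abscissa the relation is linear; from the two conditions:
  b = (555 − 435) / (log₂ 32 − log₂ 4) = 120 / (5 − 2) = 40 ms/bit
  a = 435 − 40 × 2 = 355 ms
Then RT(2) = 355 + 40 × log₂ 2 = 355 + 40 × 1 ≈ 395.000 ms.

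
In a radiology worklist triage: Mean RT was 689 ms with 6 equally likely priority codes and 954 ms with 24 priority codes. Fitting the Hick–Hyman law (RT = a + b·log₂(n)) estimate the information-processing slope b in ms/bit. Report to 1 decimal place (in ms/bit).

b = (RT₂ − RT₁)/(log₂ n₂ − log₂ n₁) = (954 − 689)/(4.5850 − 2.5850) = 132.500 ms/bit.

132.5 ms/bit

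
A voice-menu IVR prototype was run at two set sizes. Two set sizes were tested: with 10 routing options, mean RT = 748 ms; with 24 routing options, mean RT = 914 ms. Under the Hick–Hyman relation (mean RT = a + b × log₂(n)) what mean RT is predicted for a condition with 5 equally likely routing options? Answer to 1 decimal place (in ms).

616.6 ms

With log₂ n on the abscissa the relation is linear; from the two conditions:
  b = (914 − 748) / (log₂ 24 − log₂ 10) = 166 / (4.5850 − 3.3219) = 131.430 ms/bit
  a = 748 − 131.430 × 3.3219 = 311.401 ms
Then RT(5) = 311.401 + 131.430 × log₂ 5 = 311.401 + 131.430 × 2.3219 ≈ 616.570 ms.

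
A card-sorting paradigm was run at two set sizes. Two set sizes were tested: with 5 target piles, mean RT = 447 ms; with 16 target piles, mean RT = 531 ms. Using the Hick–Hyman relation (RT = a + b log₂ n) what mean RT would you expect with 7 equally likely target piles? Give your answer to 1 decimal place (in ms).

Solve the two-equation system in a and b:
  b = (531 − 447) / (log₂ 16 − log₂ 5) = 84 / (4 − 2.3219) = 50.057 ms/bit
  a = 447 − 50.057 × 2.3219 = 330.770 ms
Then RT(7) = 330.770 + 50.057 × log₂ 7 = 330.770 + 50.057 × 2.8074 ≈ 471.299 ms.

471.3 ms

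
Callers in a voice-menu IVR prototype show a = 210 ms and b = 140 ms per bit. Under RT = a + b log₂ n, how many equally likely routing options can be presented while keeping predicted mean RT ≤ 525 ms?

Information budget: (525 − 210)/140 = 2.2500 bits, so n ≤ 2^2.2500 = 4.757 → at most 4.

4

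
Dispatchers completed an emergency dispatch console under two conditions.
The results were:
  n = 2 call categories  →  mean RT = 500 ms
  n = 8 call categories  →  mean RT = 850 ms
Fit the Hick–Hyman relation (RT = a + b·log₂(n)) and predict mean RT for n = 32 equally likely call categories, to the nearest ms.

With log₂ n on the abscissa the relation is linear; from the two conditions:
  b = (850 − 500) / (log₂ 8 − log₂ 2) = 350 / (3 − 1) = 175 ms/bit
  a = 500 − 175 × 1 = 325 ms
Then RT(32) = 325 + 175 × log₂ 32 = 325 + 175 × 5 ≈ 1200.000 ms.

1200 ms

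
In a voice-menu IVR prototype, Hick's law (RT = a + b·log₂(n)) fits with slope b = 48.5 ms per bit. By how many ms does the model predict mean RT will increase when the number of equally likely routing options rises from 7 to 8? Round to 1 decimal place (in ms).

Only the slope matters, since a is common to both: ΔRT = b·log₂(n₂/n₁).
log₂(8) − log₂(7) = 3 − 2.8074 = 0.1926.
ΔRT = 48.5 × 0.1926 = 9.343 ms.

9.3 ms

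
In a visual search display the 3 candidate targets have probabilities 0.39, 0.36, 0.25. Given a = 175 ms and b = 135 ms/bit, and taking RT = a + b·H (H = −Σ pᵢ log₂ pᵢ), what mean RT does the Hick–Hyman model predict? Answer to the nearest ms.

386 ms

Entropy contributions −pᵢ log₂ pᵢ: 0.5298, 0.5306, 0.5000; sum H = 1.5604 bits.
RT = a + bH = 175 + 135·1.5604 = 385.66 ms.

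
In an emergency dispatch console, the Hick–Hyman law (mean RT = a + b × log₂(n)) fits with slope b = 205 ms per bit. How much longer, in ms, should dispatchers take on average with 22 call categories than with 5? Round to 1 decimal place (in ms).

Only the slope matters, since a is common to both: ΔRT = b·log₂(n₂/n₁).
log₂(22) − log₂(5) = 4.4594 − 2.3219 = 2.1375.
ΔRT = 205 × 2.1375 = 438.188 ms.

438.2 ms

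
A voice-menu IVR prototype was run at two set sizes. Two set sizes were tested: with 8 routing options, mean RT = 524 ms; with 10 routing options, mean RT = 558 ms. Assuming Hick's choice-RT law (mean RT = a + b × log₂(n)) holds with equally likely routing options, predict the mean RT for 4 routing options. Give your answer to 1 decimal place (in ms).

418.4 ms

RT is linear in log₂ n, so two points fix the line:
  b = (558 − 524) / (log₂ 10 − log₂ 8) = 34 / (3.3219 − 3) = 105.614 ms/bit
  a = 524 − 105.614 × 3 = 207.159 ms
Then RT(4) = 207.159 + 105.614 × log₂ 4 = 207.159 + 105.614 × 2 ≈ 418.386 ms.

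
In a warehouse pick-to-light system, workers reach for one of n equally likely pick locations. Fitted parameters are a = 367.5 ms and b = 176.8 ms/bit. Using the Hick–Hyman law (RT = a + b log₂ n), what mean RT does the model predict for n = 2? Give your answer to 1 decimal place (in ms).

log₂(2) = 1 bits, so RT = 367.5 + 176.8 × 1 ≈ 544.300 ms.

544.3 ms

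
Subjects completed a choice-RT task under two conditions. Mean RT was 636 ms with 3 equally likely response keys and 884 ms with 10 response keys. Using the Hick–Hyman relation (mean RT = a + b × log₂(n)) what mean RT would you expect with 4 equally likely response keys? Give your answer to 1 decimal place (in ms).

695.3 ms

With log₂ n on the abscissa the relation is linear; from the two conditions:
  b = (884 − 636) / (log₂ 10 − log₂ 3) = 248 / (3.3219 − 1.5850) = 142.778 ms/bit
  a = 636 − 142.778 × 1.5850 = 409.703 ms
Then RT(4) = 409.703 + 142.778 × log₂ 4 = 409.703 + 142.778 × 2 ≈ 695.258 ms.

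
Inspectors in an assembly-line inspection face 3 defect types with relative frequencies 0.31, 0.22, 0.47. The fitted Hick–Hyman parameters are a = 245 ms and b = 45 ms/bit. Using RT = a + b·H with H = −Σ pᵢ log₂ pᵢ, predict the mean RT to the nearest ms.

313 ms

Entropy contributions −pᵢ log₂ pᵢ: 0.5238, 0.4806, 0.5120; sum H = 1.5163 bits.
RT = a + bH = 245 + 45·1.5163 = 313.23 ms.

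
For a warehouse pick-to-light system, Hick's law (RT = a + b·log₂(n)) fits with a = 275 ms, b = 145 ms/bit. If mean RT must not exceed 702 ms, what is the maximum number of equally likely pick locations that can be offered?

Information budget: (702 − 275)/145 = 2.9448 bits, so n ≤ 2^2.9448 = 7.700 → at most 7.

7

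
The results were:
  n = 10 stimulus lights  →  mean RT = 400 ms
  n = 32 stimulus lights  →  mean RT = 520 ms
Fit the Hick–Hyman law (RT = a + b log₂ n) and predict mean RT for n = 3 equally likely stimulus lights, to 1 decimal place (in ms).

Solve the two-equation system in a and b:
  b = (520 − 400) / (log₂ 32 − log₂ 10) = 120 / (5 − 3.3219) = 71.511 ms/bit
  a = 400 − 71.511 × 3.3219 = 162.447 ms
Then RT(3) = 162.447 + 71.511 × log₂ 3 = 162.447 + 71.511 × 1.5850 ≈ 275.788 ms.

275.8 ms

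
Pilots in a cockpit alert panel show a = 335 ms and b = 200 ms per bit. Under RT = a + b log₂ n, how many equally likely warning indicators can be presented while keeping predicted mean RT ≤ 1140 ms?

16

Information budget: (1140 − 335)/200 = 4.0250 bits, so n ≤ 2^4.0250 = 16.280 → at most 16.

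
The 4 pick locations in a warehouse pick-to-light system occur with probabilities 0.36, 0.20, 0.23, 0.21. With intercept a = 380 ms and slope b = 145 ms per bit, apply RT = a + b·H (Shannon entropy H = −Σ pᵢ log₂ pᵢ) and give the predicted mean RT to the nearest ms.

Entropy contributions −pᵢ log₂ pᵢ: 0.5306, 0.4644, 0.4877, 0.4728; sum H = 1.9555 bits.
RT = a + bH = 380 + 145·1.9555 = 663.55 ms.

664 ms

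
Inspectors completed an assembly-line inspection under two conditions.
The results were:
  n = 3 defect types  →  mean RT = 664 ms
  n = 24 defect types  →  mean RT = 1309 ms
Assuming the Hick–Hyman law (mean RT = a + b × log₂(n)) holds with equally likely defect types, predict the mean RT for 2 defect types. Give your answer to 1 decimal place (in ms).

With log₂ n on the abscissa the relation is linear; from the two conditions:
  b = (1309 − 664) / (log₂ 24 − log₂ 3) = 645 / (4.5850 − 1.5850) = 215.000 ms/bit
  a = 664 − 215.000 × 1.5850 = 323.233 ms
Then RT(2) = 323.233 + 215.000 × log₂ 2 = 323.233 + 215.000 × 1 ≈ 538.233 ms.

538.2 ms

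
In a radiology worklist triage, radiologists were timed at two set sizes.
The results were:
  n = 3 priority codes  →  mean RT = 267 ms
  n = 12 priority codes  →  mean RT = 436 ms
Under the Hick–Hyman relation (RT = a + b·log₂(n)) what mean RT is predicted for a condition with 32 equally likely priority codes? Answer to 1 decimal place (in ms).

RT is linear in log₂ n, so two points fix the line:
  b = (436 − 267) / (log₂ 12 − log₂ 3) = 169 / (3.5850 − 1.5850) = 84.500 ms/bit
  a = 267 − 84.500 × 1.5850 = 133.071 ms
Then RT(32) = 133.071 + 84.500 × log₂ 32 = 133.071 + 84.500 × 5 ≈ 555.571 ms.

555.6 ms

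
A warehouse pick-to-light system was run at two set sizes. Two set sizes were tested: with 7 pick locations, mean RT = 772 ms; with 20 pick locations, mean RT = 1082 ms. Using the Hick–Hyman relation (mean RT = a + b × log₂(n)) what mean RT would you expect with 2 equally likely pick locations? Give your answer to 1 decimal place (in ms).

402.1 ms

RT is linear in log₂ n, so two points fix the line:
  b = (1082 − 772) / (log₂ 20 − log₂ 7) = 310 / (4.3219 − 2.8074) = 204.678 ms/bit
  a = 772 − 204.678 × 2.8074 = 197.396 ms
Then RT(2) = 197.396 + 204.678 × log₂ 2 = 197.396 + 204.678 × 1 ≈ 402.074 ms.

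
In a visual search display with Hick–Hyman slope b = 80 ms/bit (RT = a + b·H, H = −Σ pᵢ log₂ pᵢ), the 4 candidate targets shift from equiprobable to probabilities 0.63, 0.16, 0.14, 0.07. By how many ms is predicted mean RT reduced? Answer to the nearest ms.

The RT saving is b·ΔH. Equiprobable H₀ = log₂(4) = 2.0000 bits; with the given probabilities H = 1.5086 bits.
b·(H₀ − H) = 80 × (2.0000 − 1.5086) = 39.31 ms.

39 ms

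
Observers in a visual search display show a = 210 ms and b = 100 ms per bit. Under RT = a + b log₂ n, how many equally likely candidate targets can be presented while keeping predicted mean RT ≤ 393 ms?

3

100·log₂ n ≤ 393 − 210 = 183, giving log₂ n ≤ 1.8300 and n ≤ 3.555. The largest whole number is 3.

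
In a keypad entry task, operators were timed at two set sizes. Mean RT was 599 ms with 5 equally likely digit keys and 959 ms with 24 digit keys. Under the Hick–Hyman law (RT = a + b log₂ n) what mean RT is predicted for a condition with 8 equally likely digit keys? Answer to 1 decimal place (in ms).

706.9 ms

RT is linear in log₂ n, so two points fix the line:
  b = (959 − 599) / (log₂ 24 − log₂ 5) = 360 / (4.5850 − 2.3219) = 159.078 ms/bit
  a = 599 − 159.078 × 2.3219 = 229.631 ms
Then RT(8) = 229.631 + 159.078 × log₂ 8 = 229.631 + 159.078 × 3 ≈ 706.867 ms.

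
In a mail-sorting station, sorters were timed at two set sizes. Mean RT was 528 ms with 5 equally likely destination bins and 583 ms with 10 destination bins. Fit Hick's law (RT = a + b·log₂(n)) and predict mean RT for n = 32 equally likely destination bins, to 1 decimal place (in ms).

Solve the two-equation system in a and b:
  b = (583 − 528) / (log₂ 10 − log₂ 5) = 55 / (3.3219 − 2.3219) = 55.000 ms/bit
  a = 528 − 55.000 × 2.3219 = 400.294 ms
Then RT(32) = 400.294 + 55.000 × log₂ 32 = 400.294 + 55.000 × 5 ≈ 675.294 ms.

675.3 ms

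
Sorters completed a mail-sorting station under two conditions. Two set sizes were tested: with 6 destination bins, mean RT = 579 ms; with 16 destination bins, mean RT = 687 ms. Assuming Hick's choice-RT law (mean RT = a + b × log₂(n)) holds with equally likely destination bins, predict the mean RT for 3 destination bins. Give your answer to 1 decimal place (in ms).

With log₂ n on the abscissa the relation is linear; from the two conditions:
  b = (687 − 579) / (log₂ 16 − log₂ 6) = 108 / (4 − 2.5850) = 76.323 ms/bit
  a = 579 − 76.323 × 2.5850 = 381.708 ms
Then RT(3) = 381.708 + 76.323 × log₂ 3 = 381.708 + 76.323 × 1.5850 ≈ 502.677 ms.

502.7 ms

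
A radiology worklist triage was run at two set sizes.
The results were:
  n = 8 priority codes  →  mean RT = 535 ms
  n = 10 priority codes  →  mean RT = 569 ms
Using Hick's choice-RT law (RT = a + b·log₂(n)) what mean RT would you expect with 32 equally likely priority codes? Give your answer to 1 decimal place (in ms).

746.2 ms

Fit slope and intercept:
  b = (569 − 535) / (log₂ 10 − log₂ 8) = 34 / (3.3219 − 3) = 105.614 ms/bit
  a = 535 − 105.614 × 3 = 218.159 ms
Then RT(32) = 218.159 + 105.614 × log₂ 32 = 218.159 + 105.614 × 5 ≈ 746.227 ms.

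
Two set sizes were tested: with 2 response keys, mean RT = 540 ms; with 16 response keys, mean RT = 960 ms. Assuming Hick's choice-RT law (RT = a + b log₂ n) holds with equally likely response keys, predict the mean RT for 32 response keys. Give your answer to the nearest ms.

1100 ms

RT is linear in log₂ n, so two points fix the line:
  b = (960 − 540) / (log₂ 16 − log₂ 2) = 420 / (4 − 1) = 140 ms/bit
  a = 540 − 140 × 1 = 400 ms
Then RT(32) = 400 + 140 × log₂ 32 = 400 + 140 × 5 ≈ 1100.000 ms.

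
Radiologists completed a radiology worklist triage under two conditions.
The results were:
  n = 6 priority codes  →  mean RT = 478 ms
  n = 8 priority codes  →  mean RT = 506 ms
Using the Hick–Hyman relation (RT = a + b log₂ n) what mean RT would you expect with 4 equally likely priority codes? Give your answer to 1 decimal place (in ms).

RT is linear in log₂ n, so two points fix the line:
  b = (506 − 478) / (log₂ 8 − log₂ 6) = 28 / (3 − 2.5850) = 67.464 ms/bit
  a = 478 − 67.464 × 2.5850 = 303.609 ms
Then RT(4) = 303.609 + 67.464 × log₂ 4 = 303.609 + 67.464 × 2 ≈ 438.536 ms.

438.5 ms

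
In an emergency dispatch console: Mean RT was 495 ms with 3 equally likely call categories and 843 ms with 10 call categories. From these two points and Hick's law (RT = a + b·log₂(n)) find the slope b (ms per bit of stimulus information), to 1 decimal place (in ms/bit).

200.3 ms/bit

Slope: b = (843 − 495) / (log₂ 10 − log₂ 3) = 348/1.7370 = 200.349 ms/bit.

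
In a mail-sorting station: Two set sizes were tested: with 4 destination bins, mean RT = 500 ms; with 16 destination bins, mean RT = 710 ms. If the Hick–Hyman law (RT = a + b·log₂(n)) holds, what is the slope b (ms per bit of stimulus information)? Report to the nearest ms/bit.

105 ms/bit

b = (RT₂ − RT₁)/(log₂ n₂ − log₂ n₁) = (710 − 500)/(4 − 2) = 105 ms/bit.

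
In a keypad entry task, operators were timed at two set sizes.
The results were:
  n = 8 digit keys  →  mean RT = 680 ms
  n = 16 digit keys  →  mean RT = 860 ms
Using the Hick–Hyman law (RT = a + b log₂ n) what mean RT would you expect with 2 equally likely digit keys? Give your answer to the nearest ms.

With log₂ n on the abscissa the relation is linear; from the two conditions:
  b = (860 − 680) / (log₂ 16 − log₂ 8) = 180 / (4 − 3) = 180 ms/bit
  a = 680 − 180 × 3 = 140 ms
Then RT(2) = 140 + 180 × log₂ 2 = 140 + 180 × 1 ≈ 320.000 ms.

320 ms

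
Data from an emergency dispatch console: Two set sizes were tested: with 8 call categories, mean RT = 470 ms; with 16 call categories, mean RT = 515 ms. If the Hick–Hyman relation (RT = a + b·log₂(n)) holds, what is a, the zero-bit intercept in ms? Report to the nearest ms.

The slope on a log₂ axis is (515 − 470) / (4 − 3) = 45 ms/bit.
Intercept: a = 470 − 45·log₂(8) = 335.000 ms.

335 ms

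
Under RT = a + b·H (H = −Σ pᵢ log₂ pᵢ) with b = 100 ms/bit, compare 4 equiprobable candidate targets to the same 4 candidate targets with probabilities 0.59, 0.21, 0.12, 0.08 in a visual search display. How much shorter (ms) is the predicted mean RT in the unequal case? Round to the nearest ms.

42 ms

Equiprobable entropy H₀ = log₂ 4 = 2.0000 bits.
Skewed entropy H = −Σ pᵢ log₂ pᵢ = 1.5805 bits.
ΔRT = b·(H₀ − H) = 100 × 0.4195 = 41.95 ms.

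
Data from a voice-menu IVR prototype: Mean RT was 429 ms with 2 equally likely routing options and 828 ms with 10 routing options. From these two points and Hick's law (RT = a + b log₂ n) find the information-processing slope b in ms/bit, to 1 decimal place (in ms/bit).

171.8 ms/bit

Slope: b = (828 − 429) / (log₂ 10 − log₂ 2) = 399/2.3219 = 171.840 ms/bit.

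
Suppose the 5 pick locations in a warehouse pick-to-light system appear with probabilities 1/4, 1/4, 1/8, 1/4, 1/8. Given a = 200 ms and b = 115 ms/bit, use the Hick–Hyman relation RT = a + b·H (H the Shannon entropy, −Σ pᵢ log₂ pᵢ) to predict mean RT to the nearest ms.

459 ms

Each term −pᵢ log₂ pᵢ: 0.25·2 + 0.25·2 + 0.125·3 + 0.25·2 + 0.125·3; summed, H = 2.250 bits.
Mean RT = a + bH = 200 + 115·2.250 = 458.75 ms.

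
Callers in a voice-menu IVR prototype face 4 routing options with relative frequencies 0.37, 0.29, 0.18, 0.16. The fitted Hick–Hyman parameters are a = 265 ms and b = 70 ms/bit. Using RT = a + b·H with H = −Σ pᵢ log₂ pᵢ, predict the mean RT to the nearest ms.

H = 0.37·log₂(1/0.37) + 0.29·log₂(1/0.29) + 0.18·log₂(1/0.18) + 0.16·log₂(1/0.16) = 1.9170 bits.
RT = 265 + 70 × 1.9170 = 399.19 ms.

399 ms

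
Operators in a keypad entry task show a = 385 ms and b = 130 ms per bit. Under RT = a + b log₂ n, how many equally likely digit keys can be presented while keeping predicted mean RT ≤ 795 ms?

8

Information budget: (795 − 385)/130 = 3.1538 bits, so n ≤ 2^3.1538 = 8.900 → at most 8.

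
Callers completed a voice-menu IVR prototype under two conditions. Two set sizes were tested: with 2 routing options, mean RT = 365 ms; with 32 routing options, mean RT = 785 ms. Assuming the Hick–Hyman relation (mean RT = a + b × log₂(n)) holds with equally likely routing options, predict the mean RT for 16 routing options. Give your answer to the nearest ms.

With log₂ n on the abscissa the relation is linear; from the two conditions:
  b = (785 − 365) / (log₂ 32 − log₂ 2) = 420 / (5 − 1) = 105 ms/bit
  a = 365 − 105 × 1 = 260 ms
Then RT(16) = 260 + 105 × log₂ 16 = 260 + 105 × 4 ≈ 680.000 ms.

680 ms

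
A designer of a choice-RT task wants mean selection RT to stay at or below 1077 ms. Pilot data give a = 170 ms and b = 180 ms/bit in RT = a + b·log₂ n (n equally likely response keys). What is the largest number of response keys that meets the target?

Set 170 + 180·log₂ n ≤ 1077 → log₂ n ≤ (1077 − 170)/180 = 5.0389.
So n ≤ 2^5.0389 = 32.874; the largest integer n is 32.

32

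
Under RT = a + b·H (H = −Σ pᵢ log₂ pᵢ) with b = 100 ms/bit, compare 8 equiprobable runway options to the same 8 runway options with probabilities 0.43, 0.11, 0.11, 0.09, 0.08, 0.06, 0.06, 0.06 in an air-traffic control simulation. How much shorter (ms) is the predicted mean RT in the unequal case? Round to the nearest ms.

44 ms

The RT saving is b·ΔH. Equiprobable H₀ = log₂(8) = 3.0000 bits; with the given probabilities H = 2.5589 bits.
b·(H₀ − H) = 100 × (3.0000 − 2.5589) = 44.11 ms.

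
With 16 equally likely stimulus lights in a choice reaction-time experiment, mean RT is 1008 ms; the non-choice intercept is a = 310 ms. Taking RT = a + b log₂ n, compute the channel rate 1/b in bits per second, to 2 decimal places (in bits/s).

Choice component = 1008 − 310 = 698 ms over log₂(16) = 4 bits.
b = 698 / 4 = 174.500 ms/bit, so 1/b = 5.731 bits/s.

5.73 bits/s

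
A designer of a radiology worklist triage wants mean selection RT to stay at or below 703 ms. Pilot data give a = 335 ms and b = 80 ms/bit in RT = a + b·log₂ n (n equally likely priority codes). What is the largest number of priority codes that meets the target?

Information budget: (703 − 335)/80 = 4.6000 bits, so n ≤ 2^4.6000 = 24.251 → at most 24.

24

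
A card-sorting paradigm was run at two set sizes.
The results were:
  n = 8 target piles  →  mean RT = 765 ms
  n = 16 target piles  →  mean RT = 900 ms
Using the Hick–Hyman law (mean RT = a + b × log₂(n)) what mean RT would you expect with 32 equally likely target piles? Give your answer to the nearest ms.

Fit slope and intercept:
  b = (900 − 765) / (log₂ 16 − log₂ 8) = 135 / (4 − 3) = 135 ms/bit
  a = 765 − 135 × 3 = 360 ms
Then RT(32) = 360 + 135 × log₂ 32 = 360 + 135 × 5 ≈ 1035.000 ms.

1035 ms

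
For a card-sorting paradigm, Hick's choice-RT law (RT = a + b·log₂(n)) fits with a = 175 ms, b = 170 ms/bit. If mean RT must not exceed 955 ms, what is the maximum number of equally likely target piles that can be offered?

170·log₂ n ≤ 955 − 175 = 780, giving log₂ n ≤ 4.5882 and n ≤ 24.055. The largest whole number is 24.

24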